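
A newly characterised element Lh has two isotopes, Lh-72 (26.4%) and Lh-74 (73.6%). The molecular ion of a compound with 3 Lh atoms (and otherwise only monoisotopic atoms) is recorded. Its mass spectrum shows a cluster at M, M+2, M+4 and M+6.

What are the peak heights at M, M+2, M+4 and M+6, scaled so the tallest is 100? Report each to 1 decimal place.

The 3 Lh atoms are independent, so intensities follow the terms of (0.264 + 0.736)^3.
P(M) = 0.264^3 = 0.018400
P(M+2) = 3 × 0.264^2 × 0.736^1 = 0.153889
P(M+4) = 3 × 0.264^1 × 0.736^2 = 0.429023
P(M+6) = 0.736^3 = 0.398688
The M+4 peak is largest (0.429023); scaling to 100 gives 4.3 : 35.9 : 100.0 : 92.9.

4.3 : 35.9 : 100.0 : 92.9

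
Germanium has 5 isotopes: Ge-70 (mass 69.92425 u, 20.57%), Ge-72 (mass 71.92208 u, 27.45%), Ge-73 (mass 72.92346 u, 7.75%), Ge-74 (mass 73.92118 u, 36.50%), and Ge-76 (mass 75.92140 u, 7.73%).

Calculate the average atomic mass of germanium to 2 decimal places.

72.63 u

Weight each isotope mass by its fractional abundance: 0.2057 × 69.92425 + 0.2745 × 71.92208 + 0.0775 × 72.92346 + 0.3650 × 73.92118 + 0.0773 × 75.92140
= 14.383418 + 19.742611 + 5.651568 + 26.981231 + 5.868724 = 72.627552 u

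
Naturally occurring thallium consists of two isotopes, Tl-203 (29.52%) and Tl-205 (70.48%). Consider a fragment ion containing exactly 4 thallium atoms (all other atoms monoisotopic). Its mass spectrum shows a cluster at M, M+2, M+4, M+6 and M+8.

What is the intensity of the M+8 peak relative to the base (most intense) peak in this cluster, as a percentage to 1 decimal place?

(0.2952 + 0.7048)^4 gives M 0.0076, M+2 0.0725, M+4 0.2597, M+6 0.4134, M+8 0.2468; the largest is M+6.
P(M+6) = C(4,3) × 0.2952^1 × 0.7048^3 = 4 × 0.2952 × 0.35010449 = 0.413403 (base)
P(M+8) = C(4,4) × 0.2952^0 × 0.7048^4 = 1 × 1.0000 × 0.24675365 = 0.246754
Relative intensity = 0.246754 / 0.413403 × 100 = 59.7

59.7%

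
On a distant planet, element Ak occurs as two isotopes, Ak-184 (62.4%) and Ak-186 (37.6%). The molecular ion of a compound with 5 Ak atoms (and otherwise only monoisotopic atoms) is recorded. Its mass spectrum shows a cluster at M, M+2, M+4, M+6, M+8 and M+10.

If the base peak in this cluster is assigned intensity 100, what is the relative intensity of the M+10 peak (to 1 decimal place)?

Binomial terms of (0.624 + 0.376)^5: M 0.0946, M+2 0.2850, M+4 0.3435, M+6 0.2070, M+8 0.0624, M+10 0.0075 → M+4 is the base peak.
P(M+4) = C(5,2) × 0.624^3 × 0.376^2 = 10 × 0.24297062 × 0.141376 = 0.343502 (base)
P(M+10) = C(5,5) × 0.624^0 × 0.376^5 = 1 × 1.0000 × 0.00751518 = 0.007515
Relative intensity = 0.007515 / 0.343502 × 100 = 2.2

2.2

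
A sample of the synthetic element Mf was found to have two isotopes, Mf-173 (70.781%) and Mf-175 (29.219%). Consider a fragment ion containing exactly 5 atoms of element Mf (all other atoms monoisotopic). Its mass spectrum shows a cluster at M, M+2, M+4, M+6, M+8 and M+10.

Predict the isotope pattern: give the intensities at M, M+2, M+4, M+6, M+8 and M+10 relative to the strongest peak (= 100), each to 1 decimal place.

48.4 : 100.0 : 82.6 : 34.1 : 7.0 : 0.6

Each Mf atom is independently Mf-173 (p = 0.70781) or Mf-175 (q = 0.29219); the cluster is the binomial expansion (p + q)^5.
P(M) = 0.70781^5 = 0.177657
P(M+2) = 5 × 0.70781^4 × 0.29219^1 = 0.366693
P(M+4) = 10 × 0.70781^3 × 0.29219^2 = 0.302748
P(M+6) = 10 × 0.70781^2 × 0.29219^3 = 0.124977
P(M+8) = 5 × 0.70781^1 × 0.29219^4 = 0.025796
P(M+10) = 0.29219^5 = 0.002130
The M+2 peak is largest (0.366693); scaling to 100 gives 48.4 : 100.0 : 82.6 : 34.1 : 7.0 : 0.6.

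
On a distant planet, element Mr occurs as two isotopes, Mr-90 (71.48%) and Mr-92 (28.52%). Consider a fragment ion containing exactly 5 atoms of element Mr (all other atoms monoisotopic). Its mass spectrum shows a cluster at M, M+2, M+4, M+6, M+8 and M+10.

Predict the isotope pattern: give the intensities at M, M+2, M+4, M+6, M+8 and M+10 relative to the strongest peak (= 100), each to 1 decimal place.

50.1 : 100.0 : 79.8 : 31.8 : 6.4 : 0.5

The 5 Mr atoms are independent, so intensities follow the terms of (0.7148 + 0.2852)^5.
P(M) = 0.7148^5 = 0.186605
P(M+2) = 5 × 0.7148^4 × 0.2852^1 = 0.372270
P(M+4) = 10 × 0.7148^3 × 0.2852^2 = 0.297066
P(M+6) = 10 × 0.7148^2 × 0.2852^3 = 0.118527
P(M+8) = 5 × 0.7148^1 × 0.2852^4 = 0.023646
P(M+10) = 0.2852^5 = 0.001887
The M+2 peak is largest (0.372270); scaling to 100 gives 50.1 : 100.0 : 79.8 : 31.8 : 6.4 : 0.5.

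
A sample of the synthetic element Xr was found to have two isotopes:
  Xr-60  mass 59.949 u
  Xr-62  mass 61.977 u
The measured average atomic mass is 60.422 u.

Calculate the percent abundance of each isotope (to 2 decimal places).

Xr-60: 76.68%, Xr-62: 23.32%

Let x be the fractional abundance of Xr-60; then Xr-62 has abundance 1 − x.
59.949·x + 61.977·(1 − x) = 60.422
(59.949 − 61.977)·x = 60.422 − 61.977
x = -1.555 / -2.028 = 0.76677 → 76.68% Xr-60, 23.32% Xr-62.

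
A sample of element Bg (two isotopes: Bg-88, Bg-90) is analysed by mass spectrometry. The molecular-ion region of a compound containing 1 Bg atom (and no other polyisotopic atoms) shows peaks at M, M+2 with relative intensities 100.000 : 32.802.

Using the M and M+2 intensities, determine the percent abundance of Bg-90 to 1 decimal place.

Let p = fractional abundance of Bg-88. I(M+2)/I(M) = [C(1,1)·p^0·(1−p)] / p^1 = 1·(1−p)/p = 32.802/100.000 = 0.3280
(1−p)/p = 0.3280/1 = 0.3280  ⇒  p = 1/(1 + 0.3280) = 0.7530
Bg-88: 75.3%, Bg-90: 24.7%.

24.7%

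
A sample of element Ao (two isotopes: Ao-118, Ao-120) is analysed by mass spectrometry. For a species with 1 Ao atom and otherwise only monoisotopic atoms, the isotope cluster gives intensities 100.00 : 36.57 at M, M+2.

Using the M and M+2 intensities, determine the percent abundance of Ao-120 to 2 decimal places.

Let p = fractional abundance of Ao-118. I(M+2)/I(M) = [C(1,1)·p^0·(1−p)] / p^1 = 1·(1−p)/p = 36.57/100.00 = 0.3657
(1−p)/p = 0.3657/1 = 0.3657  ⇒  p = 1/(1 + 0.3657) = 0.7322
Ao-118: 73.22%, Ao-120: 26.78%.

26.78%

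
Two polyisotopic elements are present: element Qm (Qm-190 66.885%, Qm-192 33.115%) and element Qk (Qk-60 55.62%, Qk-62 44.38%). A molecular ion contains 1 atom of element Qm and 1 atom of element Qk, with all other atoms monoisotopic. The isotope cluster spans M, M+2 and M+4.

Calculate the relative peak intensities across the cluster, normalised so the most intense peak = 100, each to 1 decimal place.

77.3 : 100.0 : 30.6

Element Qm pattern (n=1): 0.66885 : 0.33115
Element Qk pattern (n=1): 0.5562 : 0.4438
Convolve the two distributions (both contribute in 2-u steps):
  M: 0.66885×0.5562 = 0.372014
  M+2: 0.66885×0.4438 + 0.33115×0.5562 = 0.481021
  M+4: 0.33115×0.4438 = 0.146964
Scale to base peak (0.481021) = 100: 77.3 : 100.0 : 30.6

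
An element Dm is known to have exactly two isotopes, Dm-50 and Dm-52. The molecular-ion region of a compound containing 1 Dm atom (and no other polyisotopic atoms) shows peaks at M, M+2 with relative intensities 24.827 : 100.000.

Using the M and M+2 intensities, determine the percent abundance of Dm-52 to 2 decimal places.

80.11%

Write p for the Dm-50 fraction. I(M+2)/I(M) = [C(1,1)·p^0·(1−p)] / p^1 = 1·(1−p)/p = 100.000/24.827 = 4.0279
(1−p)/p = 4.0279/1 = 4.0279  ⇒  p = 1/(1 + 4.0279) = 0.1989
Dm-50: 19.89%, Dm-52: 80.11%.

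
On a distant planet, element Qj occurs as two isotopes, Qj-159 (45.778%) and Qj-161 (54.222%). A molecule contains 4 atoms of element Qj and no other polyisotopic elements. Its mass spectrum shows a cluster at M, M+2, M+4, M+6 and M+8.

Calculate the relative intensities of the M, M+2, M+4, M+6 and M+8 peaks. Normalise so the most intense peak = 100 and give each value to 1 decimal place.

11.9 : 56.3 : 100.0 : 79.0 : 23.4

The 4 Qj atoms are independent, so intensities follow the terms of (0.45778 + 0.54222)^4.
P(M) = 0.45778^4 = 0.043916
P(M+2) = 4 × 0.45778^3 × 0.54222^1 = 0.208068
P(M+4) = 6 × 0.45778^2 × 0.54222^2 = 0.369671
P(M+6) = 4 × 0.45778^1 × 0.54222^3 = 0.291906
P(M+8) = 0.54222^4 = 0.086437
The M+4 peak is largest (0.369671); scaling to 100 gives 11.9 : 56.3 : 100.0 : 79.0 : 23.4.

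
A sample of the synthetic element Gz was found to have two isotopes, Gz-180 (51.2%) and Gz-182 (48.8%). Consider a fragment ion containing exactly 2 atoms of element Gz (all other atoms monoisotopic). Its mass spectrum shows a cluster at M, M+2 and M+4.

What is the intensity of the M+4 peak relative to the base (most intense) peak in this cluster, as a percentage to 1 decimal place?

47.7%

Term probabilities: M 0.2621, M+2 0.4997, M+4 0.2381. Base peak = M+2.
P(M+2) = C(2,1) × 0.512^1 × 0.488^1 = 2 × 0.5120 × 0.4880 = 0.499712 (base)
P(M+4) = C(2,2) × 0.512^0 × 0.488^2 = 1 × 1.0000 × 0.238144 = 0.238144
Relative intensity = 0.238144 / 0.499712 × 100 = 47.7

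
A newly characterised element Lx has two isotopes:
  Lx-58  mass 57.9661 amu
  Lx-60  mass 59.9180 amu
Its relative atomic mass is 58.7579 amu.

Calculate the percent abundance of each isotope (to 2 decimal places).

With x = fraction of Lx-58 (so Lx-60 is 1 − x):
57.9661·x + 59.9180·(1 − x) = 58.7579
(57.9661 − 59.9180)·x = 58.7579 − 59.9180
x = -1.1601 / -1.9519 = 0.59434 → 59.43% Lx-58, 40.57% Lx-60.

Lx-58: 59.43%, Lx-60: 40.57%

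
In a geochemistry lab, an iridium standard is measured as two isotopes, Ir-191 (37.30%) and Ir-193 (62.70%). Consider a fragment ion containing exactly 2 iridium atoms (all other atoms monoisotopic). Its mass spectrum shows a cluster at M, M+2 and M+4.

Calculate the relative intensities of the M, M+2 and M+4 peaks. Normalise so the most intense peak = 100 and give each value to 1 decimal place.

29.7 : 100.0 : 84.0

Each Ir atom is independently Ir-191 (p = 0.3730) or Ir-193 (q = 0.6270); the cluster is the binomial expansion (p + q)^2.
P(M) = 0.3730^2 = 0.139129
P(M+2) = 2 × 0.3730^1 × 0.6270^1 = 0.467742
P(M+4) = 0.6270^2 = 0.393129
The M+2 peak is largest (0.467742); scaling to 100 gives 29.7 : 100.0 : 84.0.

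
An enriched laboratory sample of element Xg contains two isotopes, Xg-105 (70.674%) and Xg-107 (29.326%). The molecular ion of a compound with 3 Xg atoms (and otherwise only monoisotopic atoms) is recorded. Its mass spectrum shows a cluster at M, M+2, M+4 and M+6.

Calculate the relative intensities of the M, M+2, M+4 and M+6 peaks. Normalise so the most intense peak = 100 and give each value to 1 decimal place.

80.3 : 100.0 : 41.5 : 5.7

Expanding (0.70674 + 0.29326)^3:
P(M) = 0.70674^3 = 0.353004
P(M+2) = 3 × 0.70674^2 × 0.29326^1 = 0.439434
P(M+4) = 3 × 0.70674^1 × 0.29326^2 = 0.182342
P(M+6) = 0.29326^3 = 0.025221
The M+2 peak is largest (0.439434); scaling to 100 gives 80.3 : 100.0 : 41.5 : 5.7.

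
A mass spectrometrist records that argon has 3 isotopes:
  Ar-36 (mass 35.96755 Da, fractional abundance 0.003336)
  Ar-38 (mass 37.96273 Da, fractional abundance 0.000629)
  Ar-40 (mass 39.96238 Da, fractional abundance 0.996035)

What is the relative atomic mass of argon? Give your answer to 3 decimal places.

39.948 Da

Ar = Σ fᵢ·mᵢ = 0.003336 × 35.96755 + 0.000629 × 37.96273 + 0.996035 × 39.96238
= 0.119988 + 0.023879 + 39.803929 = 39.947796 Da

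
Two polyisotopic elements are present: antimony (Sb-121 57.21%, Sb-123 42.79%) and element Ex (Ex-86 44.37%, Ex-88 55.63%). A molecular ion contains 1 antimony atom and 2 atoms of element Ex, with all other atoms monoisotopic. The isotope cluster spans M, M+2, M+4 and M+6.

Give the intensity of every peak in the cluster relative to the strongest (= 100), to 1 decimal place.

29.0 : 94.4 : 100.0 : 34.1

Antimony pattern (n=1): 0.5721 : 0.4279
Element Ex pattern (n=2): 0.19686969 : 0.49366062 : 0.30946969
Convolve the two distributions (both contribute in 2-u steps):
  M: 0.5721×0.19686969 = 0.112629
  M+2: 0.5721×0.49366062 + 0.4279×0.19686969 = 0.366664
  M+4: 0.5721×0.30946969 + 0.4279×0.49366062 = 0.388285
  M+6: 0.4279×0.30946969 = 0.132422
Scale to base peak (0.388285) = 100: 29.0 : 94.4 : 100.0 : 34.1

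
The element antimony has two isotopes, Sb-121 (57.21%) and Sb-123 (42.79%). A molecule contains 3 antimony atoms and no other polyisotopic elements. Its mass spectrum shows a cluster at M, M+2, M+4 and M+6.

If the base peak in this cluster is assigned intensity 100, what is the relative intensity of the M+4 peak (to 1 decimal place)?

74.8

Binomial terms of (0.5721 + 0.4279)^3: M 0.1872, M+2 0.4202, M+4 0.3143, M+6 0.0783 → M+2 is the base peak.
P(M+2) = C(3,1) × 0.5721^2 × 0.4279^1 = 3 × 0.32729841 × 0.4279 = 0.420153 (base)
P(M+4) = C(3,2) × 0.5721^1 × 0.4279^2 = 3 × 0.5721 × 0.18309841 = 0.314252
Relative intensity = 0.314252 / 0.420153 × 100 = 74.8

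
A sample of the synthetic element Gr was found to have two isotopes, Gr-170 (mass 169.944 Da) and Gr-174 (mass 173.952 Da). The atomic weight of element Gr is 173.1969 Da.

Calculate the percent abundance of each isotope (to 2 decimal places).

Let x be the fractional abundance of Gr-170; then Gr-174 has abundance 1 − x.
169.944·x + 173.952·(1 − x) = 173.1969
(169.944 − 173.952)·x = 173.1969 − 173.952
x = -0.7551 / -4.008 = 0.18840 → 18.84% Gr-170, 81.16% Gr-174.

Gr-170: 18.84%, Gr-174: 81.16%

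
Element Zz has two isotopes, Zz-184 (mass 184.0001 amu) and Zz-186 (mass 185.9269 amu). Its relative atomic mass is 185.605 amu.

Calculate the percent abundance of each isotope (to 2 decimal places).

With x = fraction of Zz-184 (so Zz-186 is 1 − x):
184.0001·x + 185.9269·(1 − x) = 185.605
(184.0001 − 185.9269)·x = 185.605 − 185.9269
x = -0.3219 / -1.9268 = 0.16706 → 16.71% Zz-184, 83.29% Zz-186.

Zz-184: 16.71%, Zz-186: 83.29%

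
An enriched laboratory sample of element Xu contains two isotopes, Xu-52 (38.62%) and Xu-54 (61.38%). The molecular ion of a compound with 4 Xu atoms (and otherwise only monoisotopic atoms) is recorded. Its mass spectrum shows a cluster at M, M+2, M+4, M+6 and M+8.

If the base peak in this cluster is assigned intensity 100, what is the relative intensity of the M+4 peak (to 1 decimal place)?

(0.3862 + 0.6138)^4 gives M 0.0222, M+2 0.1414, M+4 0.3372, M+6 0.3572, M+8 0.1419; the largest is M+6.
P(M+6) = C(4,3) × 0.3862^1 × 0.6138^3 = 4 × 0.3862 × 0.23124942 = 0.357234 (base)
P(M+4) = C(4,2) × 0.3862^2 × 0.6138^2 = 6 × 0.14915044 × 0.37675044 = 0.337155
Relative intensity = 0.337155 / 0.357234 × 100 = 94.4

94.4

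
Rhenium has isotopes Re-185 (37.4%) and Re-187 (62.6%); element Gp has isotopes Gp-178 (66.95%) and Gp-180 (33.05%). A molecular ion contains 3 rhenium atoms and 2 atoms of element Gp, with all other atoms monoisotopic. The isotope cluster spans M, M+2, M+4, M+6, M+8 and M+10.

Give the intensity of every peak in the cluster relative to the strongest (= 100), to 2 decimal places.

7.04 : 42.28 : 95.74 : 100.00 : 46.99 : 8.04

Rhenium pattern (n=3): 0.05231362 : 0.26268713 : 0.43968487 : 0.24531438
Element Gp pattern (n=2): 0.44823025 : 0.4425395 : 0.10923025
Convolve the two distributions (both contribute in 2-u steps):
  M: 0.05231362×0.44823025 = 0.023449
  M+2: 0.05231362×0.4425395 + 0.26268713×0.44823025 = 0.140895
  M+4: 0.05231362×0.10923025 + 0.26268713×0.4425395 + 0.43968487×0.44823025 = 0.319044
  M+6: 0.26268713×0.10923025 + 0.43968487×0.4425395 + 0.24531438×0.44823025 = 0.333229
  M+8: 0.43968487×0.10923025 + 0.24531438×0.4425395 = 0.156588
  M+10: 0.24531438×0.10923025 = 0.026796
Scale to base peak (0.333229) = 100: 7.04 : 42.28 : 95.74 : 100.00 : 46.99 : 8.04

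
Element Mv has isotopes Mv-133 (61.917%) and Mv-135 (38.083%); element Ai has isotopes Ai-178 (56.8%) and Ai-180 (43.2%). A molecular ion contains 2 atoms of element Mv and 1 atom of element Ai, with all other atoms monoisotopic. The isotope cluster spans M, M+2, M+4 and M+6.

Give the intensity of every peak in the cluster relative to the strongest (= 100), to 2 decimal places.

50.23 : 100.00 : 66.00 : 14.45

Element Mv pattern (n=2): 0.38337149 : 0.47159702 : 0.14503149
Element Ai pattern (n=1): 0.5680 : 0.4320
Convolve the two distributions (both contribute in 2-u steps):
  M: 0.38337149×0.5680 = 0.217755
  M+2: 0.38337149×0.4320 + 0.47159702×0.5680 = 0.433484
  M+4: 0.47159702×0.4320 + 0.14503149×0.5680 = 0.286108
  M+6: 0.14503149×0.4320 = 0.062654
Scale to base peak (0.433484) = 100: 50.23 : 100.00 : 66.00 : 14.45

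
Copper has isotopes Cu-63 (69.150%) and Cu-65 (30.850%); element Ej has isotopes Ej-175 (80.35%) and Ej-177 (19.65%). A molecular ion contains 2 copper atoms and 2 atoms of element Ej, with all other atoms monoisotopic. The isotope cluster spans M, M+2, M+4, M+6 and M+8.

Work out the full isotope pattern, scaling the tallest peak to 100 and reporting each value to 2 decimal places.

Copper pattern (n=2): 0.47817225 : 0.4266555 : 0.09517225
Element Ej pattern (n=2): 0.64561225 : 0.3157755 : 0.03861225
Convolve the two distributions (both contribute in 2-u steps):
  M: 0.47817225×0.64561225 = 0.308714
  M+2: 0.47817225×0.3157755 + 0.4266555×0.64561225 = 0.426449
  M+4: 0.47817225×0.03861225 + 0.4266555×0.3157755 + 0.09517225×0.64561225 = 0.214635
  M+6: 0.4266555×0.03861225 + 0.09517225×0.3157755 = 0.046527
  M+8: 0.09517225×0.03861225 = 0.003675
Scale to base peak (0.426449) = 100: 72.39 : 100.00 : 50.33 : 10.91 : 0.86

72.39 : 100.00 : 50.33 : 10.91 : 0.86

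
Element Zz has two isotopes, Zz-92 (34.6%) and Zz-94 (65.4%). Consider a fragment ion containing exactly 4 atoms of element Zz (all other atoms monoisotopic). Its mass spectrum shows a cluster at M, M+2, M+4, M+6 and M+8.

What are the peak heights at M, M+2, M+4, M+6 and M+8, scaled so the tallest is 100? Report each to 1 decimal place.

3.7 : 28.0 : 79.4 : 100.0 : 47.3

The 4 Zz atoms are independent, so intensities follow the terms of (0.346 + 0.654)^4.
P(M) = 0.346^4 = 0.014332
P(M+2) = 4 × 0.346^3 × 0.654^1 = 0.108359
P(M+4) = 6 × 0.346^2 × 0.654^2 = 0.307227
P(M+6) = 4 × 0.346^1 × 0.654^3 = 0.387141
P(M+8) = 0.654^4 = 0.182941
The M+6 peak is largest (0.387141); scaling to 100 gives 3.7 : 28.0 : 79.4 : 100.0 : 47.3.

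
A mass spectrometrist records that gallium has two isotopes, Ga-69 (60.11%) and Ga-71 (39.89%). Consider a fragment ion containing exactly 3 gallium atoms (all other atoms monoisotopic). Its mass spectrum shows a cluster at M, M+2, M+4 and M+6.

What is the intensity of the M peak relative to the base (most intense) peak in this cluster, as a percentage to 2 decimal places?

50.23%

Binomial terms of (0.6011 + 0.3989)^3: M 0.2172, M+2 0.4324, M+4 0.2869, M+6 0.0635 → M+2 is the base peak.
P(M+2) = C(3,1) × 0.6011^2 × 0.3989^1 = 3 × 0.36132121 × 0.3989 = 0.432393 (base)
P(M) = C(3,0) × 0.6011^3 × 0.3989^0 = 1 × 0.21719018 × 1.0000 = 0.217190
Relative intensity = 0.217190 / 0.432393 × 100 = 50.23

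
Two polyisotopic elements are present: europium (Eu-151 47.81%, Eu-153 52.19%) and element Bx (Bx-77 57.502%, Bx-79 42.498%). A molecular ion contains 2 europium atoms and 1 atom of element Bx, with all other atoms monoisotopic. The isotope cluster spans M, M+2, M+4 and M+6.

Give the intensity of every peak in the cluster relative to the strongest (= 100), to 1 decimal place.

Europium pattern (n=2): 0.22857961 : 0.49904078 : 0.27237961
Element Bx pattern (n=1): 0.57502 : 0.42498
Convolve the two distributions (both contribute in 2-u steps):
  M: 0.22857961×0.57502 = 0.131438
  M+2: 0.22857961×0.42498 + 0.49904078×0.57502 = 0.384100
  M+4: 0.49904078×0.42498 + 0.27237961×0.57502 = 0.368706
  M+6: 0.27237961×0.42498 = 0.115756
Scale to base peak (0.384100) = 100: 34.2 : 100.0 : 96.0 : 30.1

34.2 : 100.0 : 96.0 : 30.1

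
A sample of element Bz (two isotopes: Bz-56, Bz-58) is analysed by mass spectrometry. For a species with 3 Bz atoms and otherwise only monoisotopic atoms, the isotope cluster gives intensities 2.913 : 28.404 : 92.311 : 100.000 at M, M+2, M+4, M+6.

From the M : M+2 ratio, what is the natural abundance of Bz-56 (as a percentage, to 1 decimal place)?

If p is the fraction of Bz that is Bz-56, then I(M+2)/I(M) = [C(3,1)·p^2·(1−p)] / p^3 = 3·(1−p)/p = 28.404/2.913 = 9.7508
(1−p)/p = 9.7508/3 = 3.2503  ⇒  p = 1/(1 + 3.2503) = 0.2353
Bz-56: 23.5%, Bz-58: 76.5%.

23.5%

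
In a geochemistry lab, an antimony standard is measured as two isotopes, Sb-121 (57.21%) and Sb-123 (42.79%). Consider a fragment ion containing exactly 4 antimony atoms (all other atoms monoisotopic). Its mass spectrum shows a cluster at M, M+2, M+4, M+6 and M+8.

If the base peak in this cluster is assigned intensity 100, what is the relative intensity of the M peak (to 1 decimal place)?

29.8

(0.5721 + 0.4279)^4 gives M 0.1071, M+2 0.3205, M+4 0.3596, M+6 0.1793, M+8 0.0335; the largest is M+4.
P(M+4) = C(4,2) × 0.5721^2 × 0.4279^2 = 6 × 0.32729841 × 0.18309841 = 0.359567 (base)
P(M) = C(4,0) × 0.5721^4 × 0.4279^0 = 1 × 0.10712425 × 1.0000 = 0.107124
Relative intensity = 0.107124 / 0.359567 × 100 = 29.8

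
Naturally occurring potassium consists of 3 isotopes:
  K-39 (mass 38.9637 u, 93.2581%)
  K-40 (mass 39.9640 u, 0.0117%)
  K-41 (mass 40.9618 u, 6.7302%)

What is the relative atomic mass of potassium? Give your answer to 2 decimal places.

39.10 u

The abundance-weighted mean is 0.932581 × 38.9637 + 0.000117 × 39.9640 + 0.067302 × 40.9618
= 36.33681 + 0.00468 + 2.75681 = 39.09830 u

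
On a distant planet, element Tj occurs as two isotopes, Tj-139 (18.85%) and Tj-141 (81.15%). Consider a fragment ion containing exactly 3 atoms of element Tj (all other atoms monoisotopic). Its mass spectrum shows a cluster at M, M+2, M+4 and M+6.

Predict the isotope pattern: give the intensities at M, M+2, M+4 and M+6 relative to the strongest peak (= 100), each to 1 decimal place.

1.3 : 16.2 : 69.7 : 100.0

The 3 Tj atoms are independent, so intensities follow the terms of (0.1885 + 0.8115)^3.
P(M) = 0.1885^3 = 0.006698
P(M+2) = 3 × 0.1885^2 × 0.8115^1 = 0.086503
P(M+4) = 3 × 0.1885^1 × 0.8115^2 = 0.372400
P(M+6) = 0.8115^3 = 0.534399
The M+6 peak is largest (0.534399); scaling to 100 gives 1.3 : 16.2 : 69.7 : 100.0.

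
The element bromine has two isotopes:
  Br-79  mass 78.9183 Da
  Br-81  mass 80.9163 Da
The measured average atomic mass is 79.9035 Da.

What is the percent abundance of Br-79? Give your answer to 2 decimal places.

Let x be the fractional abundance of Br-79; then Br-81 has abundance 1 − x.
78.9183·x + 80.9163·(1 − x) = 79.9035
(78.9183 − 80.9163)·x = 79.9035 − 80.9163
x = -1.0128 / -1.9980 = 0.50691 → 50.69% Br-79, 49.31% Br-81.

50.69%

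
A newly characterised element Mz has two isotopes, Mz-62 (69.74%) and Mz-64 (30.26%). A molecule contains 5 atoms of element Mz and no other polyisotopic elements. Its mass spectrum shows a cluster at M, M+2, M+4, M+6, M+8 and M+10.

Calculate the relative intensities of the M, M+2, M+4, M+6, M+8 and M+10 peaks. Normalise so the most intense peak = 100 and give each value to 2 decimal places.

46.09 : 100.00 : 86.78 : 37.65 : 8.17 : 0.71

Each Mz atom is independently Mz-62 (p = 0.6974) or Mz-64 (q = 0.3026); the cluster is the binomial expansion (p + q)^5.
P(M) = 0.6974^5 = 0.164972
P(M+2) = 5 × 0.6974^4 × 0.3026^1 = 0.357904
P(M+4) = 10 × 0.6974^3 × 0.3026^2 = 0.310587
P(M+6) = 10 × 0.6974^2 × 0.3026^3 = 0.134763
P(M+8) = 5 × 0.6974^1 × 0.3026^4 = 0.029237
P(M+10) = 0.3026^5 = 0.002537
The M+2 peak is largest (0.357904); scaling to 100 gives 46.09 : 100.00 : 86.78 : 37.65 : 8.17 : 0.71.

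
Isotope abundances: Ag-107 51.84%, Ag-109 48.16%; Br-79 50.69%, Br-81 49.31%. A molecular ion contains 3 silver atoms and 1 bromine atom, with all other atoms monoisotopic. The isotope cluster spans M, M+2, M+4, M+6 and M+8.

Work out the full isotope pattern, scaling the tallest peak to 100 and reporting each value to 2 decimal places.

Silver pattern (n=3): 0.13931407 : 0.38827347 : 0.36071085 : 0.11170161
Bromine pattern (n=1): 0.5069 : 0.4931
Convolve the two distributions (both contribute in 2-u steps):
  M: 0.13931407×0.5069 = 0.070618
  M+2: 0.13931407×0.4931 + 0.38827347×0.5069 = 0.265512
  M+4: 0.38827347×0.4931 + 0.36071085×0.5069 = 0.374302
  M+6: 0.36071085×0.4931 + 0.11170161×0.5069 = 0.234488
  M+8: 0.11170161×0.4931 = 0.055080
Scale to base peak (0.374302) = 100: 18.87 : 70.94 : 100.00 : 62.65 : 14.72

18.87 : 70.94 : 100.00 : 62.65 : 14.72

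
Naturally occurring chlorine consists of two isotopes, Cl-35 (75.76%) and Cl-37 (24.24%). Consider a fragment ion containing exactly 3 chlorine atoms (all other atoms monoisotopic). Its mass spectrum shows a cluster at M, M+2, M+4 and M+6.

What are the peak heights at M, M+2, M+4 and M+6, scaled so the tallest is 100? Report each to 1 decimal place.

100.0 : 96.0 : 30.7 : 3.3

The 3 Cl atoms are independent, so intensities follow the terms of (0.7576 + 0.2424)^3.
P(M) = 0.7576^3 = 0.434830
P(M+2) = 3 × 0.7576^2 × 0.2424^1 = 0.417382
P(M+4) = 3 × 0.7576^1 × 0.2424^2 = 0.133545
P(M+6) = 0.2424^3 = 0.014243
The M peak is largest (0.434830); scaling to 100 gives 100.0 : 96.0 : 30.7 : 3.3.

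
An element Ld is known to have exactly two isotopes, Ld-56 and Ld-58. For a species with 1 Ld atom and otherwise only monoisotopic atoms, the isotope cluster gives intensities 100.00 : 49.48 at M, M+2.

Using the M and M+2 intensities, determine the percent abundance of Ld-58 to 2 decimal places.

33.10%

If p is the fraction of Ld that is Ld-56, then I(M+2)/I(M) = [C(1,1)·p^0·(1−p)] / p^1 = 1·(1−p)/p = 49.48/100.00 = 0.4948
(1−p)/p = 0.4948/1 = 0.4948  ⇒  p = 1/(1 + 0.4948) = 0.6690
Ld-56: 66.90%, Ld-58: 33.10%.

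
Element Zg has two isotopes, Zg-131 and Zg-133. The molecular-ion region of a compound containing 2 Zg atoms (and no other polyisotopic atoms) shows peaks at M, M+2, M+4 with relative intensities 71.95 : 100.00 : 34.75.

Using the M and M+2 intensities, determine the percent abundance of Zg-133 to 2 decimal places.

Write p for the Zg-131 fraction. I(M+2)/I(M) = [C(2,1)·p^1·(1−p)] / p^2 = 2·(1−p)/p = 100.00/71.95 = 1.3899
(1−p)/p = 1.3899/2 = 0.6949  ⇒  p = 1/(1 + 0.6949) = 0.5900
Zg-131: 59.00%, Zg-133: 41.00%.

41.00%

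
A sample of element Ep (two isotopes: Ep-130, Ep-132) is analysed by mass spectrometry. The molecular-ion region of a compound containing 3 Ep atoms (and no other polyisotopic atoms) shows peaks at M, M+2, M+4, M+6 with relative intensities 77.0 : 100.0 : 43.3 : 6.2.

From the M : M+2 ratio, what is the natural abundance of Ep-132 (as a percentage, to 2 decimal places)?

If p is the fraction of Ep that is Ep-130, then I(M+2)/I(M) = [C(3,1)·p^2·(1−p)] / p^3 = 3·(1−p)/p = 100.0/77.0 = 1.2987
(1−p)/p = 1.2987/3 = 0.4329  ⇒  p = 1/(1 + 0.4329) = 0.6979
Ep-130: 69.79%, Ep-132: 30.21%.

30.21%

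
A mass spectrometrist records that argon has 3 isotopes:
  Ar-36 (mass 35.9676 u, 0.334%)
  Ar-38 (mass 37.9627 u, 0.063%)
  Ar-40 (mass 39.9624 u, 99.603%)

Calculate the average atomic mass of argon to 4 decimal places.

39.9478 u

The abundance-weighted mean is 0.00334 × 35.9676 + 0.00063 × 37.9627 + 0.99603 × 39.9624
= 0.12013 + 0.02392 + 39.80375 = 39.94780 u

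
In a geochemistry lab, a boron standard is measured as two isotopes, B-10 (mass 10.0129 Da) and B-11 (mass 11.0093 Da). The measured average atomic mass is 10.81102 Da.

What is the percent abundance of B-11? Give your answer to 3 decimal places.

Let x be the fractional abundance of B-10; then B-11 has abundance 1 − x.
10.0129·x + 11.0093·(1 − x) = 10.81102
(10.0129 − 11.0093)·x = 10.81102 − 11.0093
x = -0.19828 / -0.9964 = 0.19900 → 19.900% B-10, 80.100% B-11.

80.100%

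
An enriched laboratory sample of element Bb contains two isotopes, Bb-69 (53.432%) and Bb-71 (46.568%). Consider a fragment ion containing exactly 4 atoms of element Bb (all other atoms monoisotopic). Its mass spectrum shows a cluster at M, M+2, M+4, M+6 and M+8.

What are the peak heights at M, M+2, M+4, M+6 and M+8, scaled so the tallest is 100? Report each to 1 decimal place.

Expanding (0.53432 + 0.46568)^4:
P(M) = 0.53432^4 = 0.081509
P(M+2) = 4 × 0.53432^3 × 0.46568^1 = 0.284153
P(M+4) = 6 × 0.53432^2 × 0.46568^2 = 0.371475
P(M+6) = 4 × 0.53432^1 × 0.46568^3 = 0.215836
P(M+8) = 0.46568^4 = 0.047027
The M+4 peak is largest (0.371475); scaling to 100 gives 21.9 : 76.5 : 100.0 : 58.1 : 12.7.

21.9 : 76.5 : 100.0 : 58.1 : 12.7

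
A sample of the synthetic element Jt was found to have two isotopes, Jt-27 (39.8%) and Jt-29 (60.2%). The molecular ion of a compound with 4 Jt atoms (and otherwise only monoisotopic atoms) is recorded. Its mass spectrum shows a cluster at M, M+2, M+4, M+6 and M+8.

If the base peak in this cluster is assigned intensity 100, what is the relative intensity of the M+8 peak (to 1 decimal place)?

(0.398 + 0.602)^4 gives M 0.0251, M+2 0.1518, M+4 0.3444, M+6 0.3473, M+8 0.1313; the largest is M+6.
P(M+6) = C(4,3) × 0.398^1 × 0.602^3 = 4 × 0.3980 × 0.21816721 = 0.347322 (base)
P(M+8) = C(4,4) × 0.398^0 × 0.602^4 = 1 × 1.0000 × 0.13133666 = 0.131337
Relative intensity = 0.131337 / 0.347322 × 100 = 37.8

37.8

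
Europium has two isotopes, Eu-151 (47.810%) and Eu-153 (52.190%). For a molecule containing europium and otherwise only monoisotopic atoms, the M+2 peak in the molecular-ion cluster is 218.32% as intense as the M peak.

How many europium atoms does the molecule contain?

2

With n Eu atoms, P(M+2)/P(M) = C(n,1)·p^(n−1)q / p^n = n·q/p = n · 0.52190/0.47810.
n = 2.1832 × 0.47810/0.52190 = 2.00 ≈ 2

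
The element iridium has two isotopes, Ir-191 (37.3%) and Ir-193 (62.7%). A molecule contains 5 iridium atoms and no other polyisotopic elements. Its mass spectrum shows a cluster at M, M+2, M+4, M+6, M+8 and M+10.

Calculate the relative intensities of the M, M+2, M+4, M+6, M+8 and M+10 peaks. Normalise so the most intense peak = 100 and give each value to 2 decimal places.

Each Ir atom is independently Ir-191 (p = 0.373) or Ir-193 (q = 0.627); the cluster is the binomial expansion (p + q)^5.
P(M) = 0.373^5 = 0.007220
P(M+2) = 5 × 0.373^4 × 0.627^1 = 0.060684
P(M+4) = 10 × 0.373^3 × 0.627^2 = 0.204015
P(M+6) = 10 × 0.373^2 × 0.627^3 = 0.342942
P(M+8) = 5 × 0.373^1 × 0.627^4 = 0.288237
P(M+10) = 0.627^5 = 0.096903
The M+6 peak is largest (0.342942); scaling to 100 gives 2.11 : 17.70 : 59.49 : 100.00 : 84.05 : 28.26.

2.11 : 17.70 : 59.49 : 100.00 : 84.05 : 28.26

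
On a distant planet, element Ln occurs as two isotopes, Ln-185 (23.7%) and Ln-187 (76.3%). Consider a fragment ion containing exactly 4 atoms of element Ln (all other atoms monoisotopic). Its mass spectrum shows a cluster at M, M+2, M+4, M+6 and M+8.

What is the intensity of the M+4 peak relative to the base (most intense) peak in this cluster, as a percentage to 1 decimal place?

(0.237 + 0.763)^4 gives M 0.0032, M+2 0.0406, M+4 0.1962, M+6 0.4211, M+8 0.3389; the largest is M+6.
P(M+6) = C(4,3) × 0.237^1 × 0.763^3 = 4 × 0.2370 × 0.44419495 = 0.421097 (base)
P(M+4) = C(4,2) × 0.237^2 × 0.763^2 = 6 × 0.056169 × 0.582169 = 0.196199
Relative intensity = 0.196199 / 0.421097 × 100 = 46.6

46.6%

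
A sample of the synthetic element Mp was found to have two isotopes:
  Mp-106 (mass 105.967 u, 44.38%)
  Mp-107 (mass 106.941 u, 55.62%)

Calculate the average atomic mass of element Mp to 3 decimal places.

106.509 u

Average mass = Σ (abundance × isotope mass) = 0.4438 × 105.967 + 0.5562 × 106.941
= 47.0282 + 59.4806 = 106.5088 u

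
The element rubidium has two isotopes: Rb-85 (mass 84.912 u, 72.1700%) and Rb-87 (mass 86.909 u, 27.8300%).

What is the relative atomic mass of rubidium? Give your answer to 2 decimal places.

The abundance-weighted mean is 0.721700 × 84.912 + 0.278300 × 86.909
= 61.2810 + 24.1868 = 85.4678 u

85.47 u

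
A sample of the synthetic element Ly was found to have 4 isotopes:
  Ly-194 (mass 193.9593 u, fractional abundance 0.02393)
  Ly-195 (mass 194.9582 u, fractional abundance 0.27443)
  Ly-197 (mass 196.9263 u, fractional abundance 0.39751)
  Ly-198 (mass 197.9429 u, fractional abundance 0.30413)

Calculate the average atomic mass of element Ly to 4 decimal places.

Ar = Σ fᵢ·mᵢ = 0.02393 × 193.9593 + 0.27443 × 194.9582 + 0.39751 × 196.9263 + 0.30413 × 197.9429
= 4.64145 + 53.50238 + 78.28017 + 60.20037 = 196.62437 u

196.6244 u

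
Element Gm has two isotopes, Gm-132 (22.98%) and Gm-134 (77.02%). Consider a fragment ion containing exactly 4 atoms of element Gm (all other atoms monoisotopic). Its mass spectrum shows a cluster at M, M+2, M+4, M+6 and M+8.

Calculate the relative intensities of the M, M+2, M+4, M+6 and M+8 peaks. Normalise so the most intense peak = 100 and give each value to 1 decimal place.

Expanding (0.2298 + 0.7702)^4:
P(M) = 0.2298^4 = 0.002789
P(M+2) = 4 × 0.2298^3 × 0.7702^1 = 0.037386
P(M+4) = 6 × 0.2298^2 × 0.7702^2 = 0.187957
P(M+6) = 4 × 0.2298^1 × 0.7702^3 = 0.419972
P(M+8) = 0.7702^4 = 0.351896
The M+6 peak is largest (0.419972); scaling to 100 gives 0.7 : 8.9 : 44.8 : 100.0 : 83.8.

0.7 : 8.9 : 44.8 : 100.0 : 83.8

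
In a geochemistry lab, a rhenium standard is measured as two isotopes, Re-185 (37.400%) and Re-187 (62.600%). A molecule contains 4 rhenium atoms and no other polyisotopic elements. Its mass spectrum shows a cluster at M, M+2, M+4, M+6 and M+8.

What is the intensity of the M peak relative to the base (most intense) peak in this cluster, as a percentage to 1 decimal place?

(0.37400 + 0.62600)^4 gives M 0.0196, M+2 0.1310, M+4 0.3289, M+6 0.3670, M+8 0.1536; the largest is M+6.
P(M+6) = C(4,3) × 0.37400^1 × 0.62600^3 = 4 × 0.3740 × 0.24531438 = 0.366990 (base)
P(M) = C(4,0) × 0.37400^4 × 0.62600^0 = 1 × 0.0195653 × 1.0000 = 0.019565
Relative intensity = 0.019565 / 0.366990 × 100 = 5.3

5.3%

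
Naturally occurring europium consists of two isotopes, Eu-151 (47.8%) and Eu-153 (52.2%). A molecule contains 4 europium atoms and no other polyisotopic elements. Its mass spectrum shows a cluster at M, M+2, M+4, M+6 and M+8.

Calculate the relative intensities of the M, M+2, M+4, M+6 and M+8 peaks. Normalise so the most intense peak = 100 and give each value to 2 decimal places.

The 4 Eu atoms are independent, so intensities follow the terms of (0.478 + 0.522)^4.
P(M) = 0.478^4 = 0.052205
P(M+2) = 4 × 0.478^3 × 0.522^1 = 0.228042
P(M+4) = 6 × 0.478^2 × 0.522^2 = 0.373549
P(M+6) = 4 × 0.478^1 × 0.522^3 = 0.271956
P(M+8) = 0.522^4 = 0.074248
The M+4 peak is largest (0.373549); scaling to 100 gives 13.98 : 61.05 : 100.00 : 72.80 : 19.88.

13.98 : 61.05 : 100.00 : 72.80 : 19.88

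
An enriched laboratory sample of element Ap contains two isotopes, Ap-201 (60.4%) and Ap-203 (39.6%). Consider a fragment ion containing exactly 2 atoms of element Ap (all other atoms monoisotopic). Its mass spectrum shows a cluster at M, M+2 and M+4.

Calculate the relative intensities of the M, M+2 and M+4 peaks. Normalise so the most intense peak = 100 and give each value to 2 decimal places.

76.26 : 100.00 : 32.78

Each Ap atom is independently Ap-201 (p = 0.604) or Ap-203 (q = 0.396); the cluster is the binomial expansion (p + q)^2.
P(M) = 0.604^2 = 0.364816
P(M+2) = 2 × 0.604^1 × 0.396^1 = 0.478368
P(M+4) = 0.396^2 = 0.156816
The M+2 peak is largest (0.478368); scaling to 100 gives 76.26 : 100.00 : 32.78.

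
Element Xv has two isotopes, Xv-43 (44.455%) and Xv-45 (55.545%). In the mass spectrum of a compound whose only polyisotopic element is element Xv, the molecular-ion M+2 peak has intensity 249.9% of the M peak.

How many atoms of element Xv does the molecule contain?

2

The M+2/M ratio from n Xv atoms is n · q/p = n · 0.55545/0.44455.
n = 2.499 × 0.44455/0.55545 = 2.00 ≈ 2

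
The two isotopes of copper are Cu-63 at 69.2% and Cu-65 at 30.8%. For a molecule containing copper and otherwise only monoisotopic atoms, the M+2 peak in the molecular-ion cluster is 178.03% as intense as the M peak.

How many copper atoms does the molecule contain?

The M+2/M ratio from n Cu atoms is n · q/p = n · 0.308/0.692.
n = 1.7803 × 0.692/0.308 = 4.00 ≈ 4

4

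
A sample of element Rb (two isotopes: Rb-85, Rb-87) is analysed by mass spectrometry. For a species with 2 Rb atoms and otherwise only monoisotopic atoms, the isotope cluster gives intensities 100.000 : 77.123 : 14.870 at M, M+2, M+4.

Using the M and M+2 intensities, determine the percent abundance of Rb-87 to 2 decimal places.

If p is the fraction of Rb that is Rb-85, then I(M+2)/I(M) = [C(2,1)·p^1·(1−p)] / p^2 = 2·(1−p)/p = 77.123/100.000 = 0.7712
(1−p)/p = 0.7712/2 = 0.3856  ⇒  p = 1/(1 + 0.3856) = 0.7217
Rb-85: 72.17%, Rb-87: 27.83%.

27.83%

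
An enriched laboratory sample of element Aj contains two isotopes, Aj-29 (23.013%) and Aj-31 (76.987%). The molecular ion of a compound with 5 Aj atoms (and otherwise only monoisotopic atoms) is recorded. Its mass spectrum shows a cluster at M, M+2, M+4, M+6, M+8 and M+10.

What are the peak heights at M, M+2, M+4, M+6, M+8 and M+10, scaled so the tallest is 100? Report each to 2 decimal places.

0.16 : 2.67 : 17.87 : 59.78 : 100.00 : 66.91

The 5 Aj atoms are independent, so intensities follow the terms of (0.23013 + 0.76987)^5.
P(M) = 0.23013^5 = 0.000645
P(M+2) = 5 × 0.23013^4 × 0.76987^1 = 0.010796
P(M+4) = 10 × 0.23013^3 × 0.76987^2 = 0.072236
P(M+6) = 10 × 0.23013^2 × 0.76987^3 = 0.241657
P(M+8) = 5 × 0.23013^1 × 0.76987^4 = 0.404215
P(M+10) = 0.76987^5 = 0.270450
The M+8 peak is largest (0.404215); scaling to 100 gives 0.16 : 2.67 : 17.87 : 59.78 : 100.00 : 66.91.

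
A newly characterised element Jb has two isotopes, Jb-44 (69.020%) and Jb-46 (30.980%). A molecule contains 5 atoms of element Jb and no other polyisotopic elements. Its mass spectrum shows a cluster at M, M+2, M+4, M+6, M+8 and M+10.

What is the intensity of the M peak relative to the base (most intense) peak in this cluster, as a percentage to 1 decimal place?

Binomial terms of (0.69020 + 0.30980)^5: M 0.1566, M+2 0.3515, M+4 0.3156, M+6 0.1416, M+8 0.0318, M+10 0.0029 → M+2 is the base peak.
P(M+2) = C(5,1) × 0.69020^4 × 0.30980^1 = 5 × 0.22693413 × 0.3098 = 0.351521 (base)
P(M) = C(5,0) × 0.69020^5 × 0.30980^0 = 1 × 0.15662994 × 1.0000 = 0.156630
Relative intensity = 0.156630 / 0.351521 × 100 = 44.6

44.6%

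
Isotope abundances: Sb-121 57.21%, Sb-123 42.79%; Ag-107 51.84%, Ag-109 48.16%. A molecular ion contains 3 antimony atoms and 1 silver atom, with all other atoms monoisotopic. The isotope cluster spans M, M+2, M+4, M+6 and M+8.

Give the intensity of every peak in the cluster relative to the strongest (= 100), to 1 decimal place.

Antimony pattern (n=3): 0.18724742 : 0.42015297 : 0.3142518 : 0.07834781
Silver pattern (n=1): 0.5184 : 0.4816
Convolve the two distributions (both contribute in 2-u steps):
  M: 0.18724742×0.5184 = 0.097069
  M+2: 0.18724742×0.4816 + 0.42015297×0.5184 = 0.307986
  M+4: 0.42015297×0.4816 + 0.3142518×0.5184 = 0.365254
  M+6: 0.3142518×0.4816 + 0.07834781×0.5184 = 0.191959
  M+8: 0.07834781×0.4816 = 0.037732
Scale to base peak (0.365254) = 100: 26.6 : 84.3 : 100.0 : 52.6 : 10.3

26.6 : 84.3 : 100.0 : 52.6 : 10.3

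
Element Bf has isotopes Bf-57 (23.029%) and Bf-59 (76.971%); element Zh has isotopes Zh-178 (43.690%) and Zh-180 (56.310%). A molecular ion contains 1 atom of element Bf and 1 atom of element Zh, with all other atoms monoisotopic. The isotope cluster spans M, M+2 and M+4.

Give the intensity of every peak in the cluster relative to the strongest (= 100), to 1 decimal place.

Element Bf pattern (n=1): 0.23029 : 0.76971
Element Zh pattern (n=1): 0.4369 : 0.5631
Convolve the two distributions (both contribute in 2-u steps):
  M: 0.23029×0.4369 = 0.100614
  M+2: 0.23029×0.5631 + 0.76971×0.4369 = 0.465963
  M+4: 0.76971×0.5631 = 0.433424
Scale to base peak (0.465963) = 100: 21.6 : 100.0 : 93.0

21.6 : 100.0 : 93.0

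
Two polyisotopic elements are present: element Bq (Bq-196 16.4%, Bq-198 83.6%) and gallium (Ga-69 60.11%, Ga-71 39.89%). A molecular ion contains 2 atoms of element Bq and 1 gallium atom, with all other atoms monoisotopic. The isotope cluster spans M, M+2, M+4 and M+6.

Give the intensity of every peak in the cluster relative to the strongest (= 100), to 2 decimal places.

Element Bq pattern (n=2): 0.026896 : 0.274208 : 0.698896
Gallium pattern (n=1): 0.6011 : 0.3989
Convolve the two distributions (both contribute in 2-u steps):
  M: 0.026896×0.6011 = 0.016167
  M+2: 0.026896×0.3989 + 0.274208×0.6011 = 0.175555
  M+4: 0.274208×0.3989 + 0.698896×0.6011 = 0.529488
  M+6: 0.698896×0.3989 = 0.278790
Scale to base peak (0.529488) = 100: 3.05 : 33.16 : 100.00 : 52.65

3.05 : 33.16 : 100.00 : 52.65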